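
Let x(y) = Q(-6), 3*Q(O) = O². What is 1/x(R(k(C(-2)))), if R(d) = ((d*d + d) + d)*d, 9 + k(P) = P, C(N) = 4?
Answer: 1/12 ≈ 0.083333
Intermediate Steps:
k(P) = -9 + P
R(d) = d*(d² + 2*d) (R(d) = ((d² + d) + d)*d = ((d + d²) + d)*d = (d² + 2*d)*d = d*(d² + 2*d))
Q(O) = O²/3
x(y) = 12 (x(y) = (⅓)*(-6)² = (⅓)*36 = 12)
1/x(R(k(C(-2)))) = 1/12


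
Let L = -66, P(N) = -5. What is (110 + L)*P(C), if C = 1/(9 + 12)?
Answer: -220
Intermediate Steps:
C = 1/21 ≈ 0.047619
(110 + L)*P(C) = (110 - 66)*(-5) = 44*(-5) = -220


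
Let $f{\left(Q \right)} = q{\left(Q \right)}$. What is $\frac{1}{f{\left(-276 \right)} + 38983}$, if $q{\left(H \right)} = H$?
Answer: $\frac{1}{38707} \approx 2.5835 \cdot 10^{-5}$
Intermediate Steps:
$f{\left(Q \right)} = Q$
$\frac{1}{f{\left(-276 \right)} + 38983} = \frac{1}{-276 + 38983} = \frac{1}{38707}$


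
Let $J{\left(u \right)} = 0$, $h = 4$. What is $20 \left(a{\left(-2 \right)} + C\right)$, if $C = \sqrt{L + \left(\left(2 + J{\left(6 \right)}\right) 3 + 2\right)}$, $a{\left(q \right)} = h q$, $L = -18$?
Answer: $-160 + 20 i \sqrt{10} \approx -160.0 + 63.246 i$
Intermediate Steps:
$a{\left(q \right)} = 4 q$
$C = i \sqrt{10}$ ($C = \sqrt{-18 + \left(\left(2 + 0\right) 3 + 2\right)} = \sqrt{-18 + \left(2 \cdot 3 + 2\right)} = \sqrt{-18 + \left(6 + 2\right)} = \sqrt{-18 + 8} = \sqrt{-10} = i \sqrt{10} \approx 3.1623 i$)
$20 \left(a{\left(-2 \right)} + C\right) = 20 \left(4 \left(-2\right) + i \sqrt{10}\right) = 20 \left(-8 + i \sqrt{10}\right) = -160 + 20 i \sqrt{10}$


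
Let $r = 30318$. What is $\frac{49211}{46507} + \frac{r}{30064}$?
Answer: $\frac{1444739365}{699093224} \approx 2.0666$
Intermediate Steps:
$\frac{49211}{46507} + \frac{r}{30064} = \frac{49211}{46507} + \frac{30318}{30064} = 49211 \cdot \frac{1}{46507} + 30318 \cdot \frac{1}{30064} = \frac{49211}{46507} + \frac{15159}{15032} = \frac{1444739365}{699093224}$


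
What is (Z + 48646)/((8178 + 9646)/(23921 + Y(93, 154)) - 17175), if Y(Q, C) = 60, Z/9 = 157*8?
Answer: -130696450/37441441 ≈ -3.4907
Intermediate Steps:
Z = 11304 (Z = 9*(157*8) = 9*1256 = 11304)
(Z + 48646)/((8178 + 9646)/(23921 + Y(93, 154)) - 17175) = (11304 + 48646)/((8178 + 9646)/(23921 + 60) - 17175) = 59950/(17824/23981 - 17175) = 59950/(-411855851/23981) = 59950*(-23981/411855851) = -130696450/37441441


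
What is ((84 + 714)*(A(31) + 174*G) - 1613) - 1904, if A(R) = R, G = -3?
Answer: -395335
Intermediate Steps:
((84 + 714)*(A(31) + 174*G) - 1613) - 1904 = ((84 + 714)*(31 + 174*(-3)) - 1613) - 1904 = (798*(31 - 522) - 1613) - 1904 = (798*(-491) - 1613) - 1904 = (-391818 - 1613) - 1904 = -393431 - 1904 = -395335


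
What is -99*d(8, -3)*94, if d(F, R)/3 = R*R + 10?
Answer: -530442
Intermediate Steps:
d(F, R) = 30 + 3*R² (d(F, R) = 3*(R*R + 10) = 3*(R² + 10) = 3*(10 + R²) = 30 + 3*R²)
-99*d(8, -3)*94 = -99*(30 + 3*(-3)²)*94 = -99*(30 + 3*9)*94 = -99*(30 + 27)*94 = -99*57*94 = -5643*94 = -530442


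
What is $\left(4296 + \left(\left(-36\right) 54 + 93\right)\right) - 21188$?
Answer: $-18743$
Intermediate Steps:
$\left(4296 + \left(\left(-36\right) 54 + 93\right)\right) - 21188 = \left(4296 + \left(-1944 + 93\right)\right) - 21188 = \left(4296 - 1851\right) - 21188 = 2445 - 21188 = -18743$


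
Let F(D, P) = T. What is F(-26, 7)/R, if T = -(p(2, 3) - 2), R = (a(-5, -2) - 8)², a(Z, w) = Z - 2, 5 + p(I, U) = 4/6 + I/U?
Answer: 17/675 ≈ 0.025185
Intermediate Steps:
p(I, U) = -13/3 + I/U (p(I, U) = -5 + (4/6 + I/U) = -5 + (4*(⅙) + I/U) = -5 + (⅔ + I/U) = -13/3 + I/U)
a(Z, w) = -2 + Z
R = 225 (R = ((-2 - 5) - 8)² = (-7 - 8)² = (-15)² = 225)
T = 17/3 (T = -((-13/3 + 2/3) - 2) = -((-13/3 + 2*(⅓)) - 2) = -((-13/3 + ⅔) - 2) = -(-11/3 - 2) = -1*(-17/3) = 17/3 ≈ 5.6667)
F(D, P) = 17/3
F(-26, 7)/R = (17/3)/225 = (17/3)*(1/225) = 17/675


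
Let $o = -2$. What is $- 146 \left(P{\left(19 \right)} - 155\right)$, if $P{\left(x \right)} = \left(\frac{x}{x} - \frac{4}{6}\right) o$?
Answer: $\frac{68182}{3} \approx 22727.0$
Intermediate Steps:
$P{\left(x \right)} = - \frac{2}{3}$ ($P{\left(x \right)} = \left(\frac{x}{x} - \frac{4}{6}\right) \left(-2\right) = \left(1 - \frac{2}{3}\right) \left(-2\right) = \frac{1}{3} \left(-2\right) = - \frac{2}{3}$)
$- 146 \left(P{\left(19 \right)} - 155\right) = - 146 \left(- \frac{2}{3} - 155\right) = \left(-146\right) \left(- \frac{467}{3}\right) = \frac{68182}{3}$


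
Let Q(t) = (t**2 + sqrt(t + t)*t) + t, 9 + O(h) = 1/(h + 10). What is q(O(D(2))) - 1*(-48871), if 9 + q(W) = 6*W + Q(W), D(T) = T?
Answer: 7038589/144 - 107*I*sqrt(642)/72 ≈ 48879.0 - 37.655*I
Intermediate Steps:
O(h) = -9 + 1/(10 + h) (O(h) = -9 + 1/(h + 10) = -9 + 1/(10 + h))
Q(t) = t + t**2 + sqrt(2)*t**(3/2) (Q(t) = (t**2 + sqrt(2*t)*t) + t = (t**2 + (sqrt(2)*sqrt(t))*t) + t = (t**2 + sqrt(2)*t**(3/2)) + t = t + t**2 + sqrt(2)*t**(3/2))
q(W) = -9 + W**2 + 7*W + sqrt(2)*W**(3/2) (q(W) = -9 + (6*W + (W + W**2 + sqrt(2)*W**(3/2))) = -9 + (W**2 + 7*W + sqrt(2)*W**(3/2)) = -9 + W**2 + 7*W + sqrt(2)*W**(3/2))
q(O(D(2))) - 1*(-48871) = (-9 + ((-89 - 9*2)/(10 + 2))**2 + 7*((-89 - 9*2)/(10 + 2)) + sqrt(2)*((-89 - 9*2)/(10 + 2))**(3/2)) - 1*(-48871) = (-9 + ((-89 - 18)/12)**2 + 7*((-89 - 18)/12) + sqrt(2)*((-89 - 18)/12)**(3/2)) + 48871 = (-9 + ((1/12)*(-107))**2 + 7*((1/12)*(-107)) + sqrt(2)*((1/12)*(-107))**(3/2)) + 48871 = (-9 + (-107/12)**2 + 7*(-107/12) + sqrt(2)*(-107/12)**(3/2)) + 48871 = (-9 + 11449/144 - 749/12 + sqrt(2)*(-107*I*sqrt(321)/72)) + 48871 = (-9 + 11449/144 - 749/12 - 107*I*sqrt(642)/72) + 48871 = (1165/144 - 107*I*sqrt(642)/72) + 48871 = 7038589/144 - 107*I*sqrt(642)/72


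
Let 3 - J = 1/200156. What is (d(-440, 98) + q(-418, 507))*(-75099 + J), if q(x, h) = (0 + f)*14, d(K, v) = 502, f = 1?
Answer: -1938988032033/50039 ≈ -3.8750e+7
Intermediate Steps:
q(x, h) = 14 (q(x, h) = (0 + 1)*14 = 1*14 = 14)
J = 600467/200156 (J = 3 - 1/200156 = 600467/200156 ≈ 3.0000)
(d(-440, 98) + q(-418, 507))*(-75099 + J) = (502 + 14)*(-75099 + 600467/200156) = 516*(-15030914977/200156) = -1938988032033/50039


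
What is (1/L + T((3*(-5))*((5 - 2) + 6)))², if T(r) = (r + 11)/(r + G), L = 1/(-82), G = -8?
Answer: 134606404/20449 ≈ 6582.5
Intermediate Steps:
L = -1/82 ≈ -0.012195
T(r) = (11 + r)/(-8 + r) (T(r) = (r + 11)/(r - 8) = (11 + r)/(-8 + r))
(1/L + T((3*(-5))*((5 - 2) + 6)))² = (1/(-1/82) + (11 + (3*(-5))*((5 - 2) + 6))/(-8 + (3*(-5))*((5 - 2) + 6)))² = (-82 + (11 - 15*(3 + 6))/(-8 - 15*(3 + 6)))² = (-82 + (11 - 15*9)/(-8 - 15*9))² = (-82 + (11 - 135)/(-8 - 135))² = (-82 - 124/(-143))² = (-82 - 1/143*(-124))² = (-82 + 124/143)² = (-11602/143)² = 134606404/20449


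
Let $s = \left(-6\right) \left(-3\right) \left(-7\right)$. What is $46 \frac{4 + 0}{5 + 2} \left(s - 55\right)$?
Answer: $- \frac{33304}{7} \approx -4757.7$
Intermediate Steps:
$s = -126$ ($s = 18 \left(-7\right) = -126$)
$46 \frac{4 + 0}{5 + 2} \left(s - 55\right) = 46 \frac{4 + 0}{5 + 2} \left(-126 - 55\right) = 46 \cdot \frac{4}{7} \left(-181\right) = \frac{184}{7} \left(-181\right) = - \frac{33304}{7}$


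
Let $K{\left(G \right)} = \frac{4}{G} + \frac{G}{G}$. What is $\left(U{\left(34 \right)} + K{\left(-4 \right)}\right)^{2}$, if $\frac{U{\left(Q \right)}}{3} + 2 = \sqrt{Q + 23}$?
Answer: $549 - 36 \sqrt{57} \approx 277.21$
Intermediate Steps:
$K{\left(G \right)} = 1 + \frac{4}{G}$ ($K{\left(G \right)} = \frac{4}{G} + 1 = 1 + \frac{4}{G}$)
$U{\left(Q \right)} = -6 + 3 \sqrt{23 + Q}$ ($U{\left(Q \right)} = -6 + 3 \sqrt{Q + 23} = -6 + 3 \sqrt{23 + Q}$)
$\left(U{\left(34 \right)} + K{\left(-4 \right)}\right)^{2} = \left(\left(-6 + 3 \sqrt{23 + 34}\right) + \frac{4 - 4}{-4}\right)^{2} = \left(\left(-6 + 3 \sqrt{57}\right) - 0\right)^{2} = \left(\left(-6 + 3 \sqrt{57}\right) + 0\right)^{2} = \left(-6 + 3 \sqrt{57}\right)^{2}$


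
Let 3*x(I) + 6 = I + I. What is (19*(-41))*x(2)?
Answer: 1558/3 ≈ 519.33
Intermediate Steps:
x(I) = -2 + 2*I/3 (x(I) = -2 + (I + I)/3 = -2 + (2*I)/3 = -2 + 2*I/3)
(19*(-41))*x(2) = (19*(-41))*(-2 + (⅔)*2) = -779*(-2 + 4/3) = -779*(-⅔) = 1558/3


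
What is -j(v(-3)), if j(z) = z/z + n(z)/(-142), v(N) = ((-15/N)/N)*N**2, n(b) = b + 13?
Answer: -72/71 ≈ -1.0141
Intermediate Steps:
n(b) = 13 + b
v(N) = -15 (v(N) = (-15/N**2)*N**2 = -15)
j(z) = 129/142 - z/142 (j(z) = z/z + (13 + z)/(-142) = 1 + (13 + z)*(-1/142) = 1 + (-13/142 - z/142) = 129/142 - z/142)
-j(v(-3)) = -(129/142 - 1/142*(-15)) = -(129/142 + 15/142) = -1*72/71 = -72/71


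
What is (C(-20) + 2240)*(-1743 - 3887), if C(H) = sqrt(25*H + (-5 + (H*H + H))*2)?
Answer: -12611200 - 28150*sqrt(10) ≈ -1.2700e+7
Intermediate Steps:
C(H) = sqrt(-10 + 2*H**2 + 27*H) (C(H) = sqrt(25*H + (-5 + (H**2 + H))*2) = sqrt(25*H + (-5 + (H + H**2))*2) = sqrt(25*H + (-5 + H + H**2)*2) = sqrt(25*H + (-10 + 2*H + 2*H**2)) = sqrt(-10 + 2*H**2 + 27*H))
(C(-20) + 2240)*(-1743 - 3887) = (sqrt(-10 + 2*(-20)**2 + 27*(-20)) + 2240)*(-1743 - 3887) = (sqrt(-10 + 2*400 - 540) + 2240)*(-5630) = (sqrt(-10 + 800 - 540) + 2240)*(-5630) = (sqrt(250) + 2240)*(-5630) = (5*sqrt(10) + 2240)*(-5630) = (2240 + 5*sqrt(10))*(-5630) = -12611200 - 28150*sqrt(10)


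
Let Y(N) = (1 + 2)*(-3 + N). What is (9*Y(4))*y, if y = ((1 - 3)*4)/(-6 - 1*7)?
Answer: 216/13 ≈ 16.615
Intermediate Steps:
Y(N) = -9 + 3*N (Y(N) = 3*(-3 + N) = -9 + 3*N)
y = 8/13 (y = (-2*4)/(-6 - 7) = -8/(-13) = -8*(-1/13) = 8/13 ≈ 0.61539)
(9*Y(4))*y = (9*(-9 + 3*4))*(8/13) = (9*(-9 + 12))*(8/13) = (9*3)*(8/13) = 27*(8/13) = 216/13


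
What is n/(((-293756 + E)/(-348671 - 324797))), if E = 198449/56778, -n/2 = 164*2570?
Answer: -32233244499027840/16678679719 ≈ -1.9326e+6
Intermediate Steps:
n = -842960 (n = -328*2570 = -2*421480 = -842960)
E = 198449/56778 (E = 198449*(1/56778) = 198449/56778 ≈ 3.4952)
n/(((-293756 + E)/(-348671 - 324797))) = -842960*(-348671 - 324797)/(-293756 + 198449/56778) = -842960/((-16678679719/56778/(-673468))) = -842960/((-16678679719/56778*(-1/673468))) = -842960/16678679719/38238166104 = -842960*38238166104/16678679719 = -32233244499027840/16678679719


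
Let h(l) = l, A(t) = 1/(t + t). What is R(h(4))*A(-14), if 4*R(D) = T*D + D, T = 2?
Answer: -3/28 ≈ -0.10714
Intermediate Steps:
A(t) = 1/(2*t)
R(D) = 3*D/4 (R(D) = (2*D + D)/4 = (3*D)/4 = 3*D/4)
R(h(4))*A(-14) = ((¾)*4)*((½)/(-14)) = 3*((½)*(-1/14)) = 3*(-1/28) = -3/28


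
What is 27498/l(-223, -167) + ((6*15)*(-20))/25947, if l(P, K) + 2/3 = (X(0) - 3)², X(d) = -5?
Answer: 118896101/273885 ≈ 434.11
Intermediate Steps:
l(P, K) = 190/3 (l(P, K) = -⅔ + (-5 - 3)² = -⅔ + (-8)² = -⅔ + 64 = 190/3)
27498/l(-223, -167) + ((6*15)*(-20))/25947 = 27498/(190/3) + ((6*15)*(-20))/25947 = 27498*(3/190) + (90*(-20))*(1/25947) = 41247/95 - 1800*1/25947 = 41247/95 - 200/2883 = 118896101/273885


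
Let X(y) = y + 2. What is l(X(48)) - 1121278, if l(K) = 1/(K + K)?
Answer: -112127799/100 ≈ -1.1213e+6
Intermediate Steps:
X(y) = 2 + y
l(K) = 1/(2*K)
l(X(48)) - 1121278 = 1/(2*(2 + 48)) - 1121278 = (½)/50 - 1121278 = (½)*(1/50) - 1121278 = 1/100 - 1121278 = -112127799/100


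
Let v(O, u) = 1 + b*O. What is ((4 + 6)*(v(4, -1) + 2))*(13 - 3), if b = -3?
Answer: -900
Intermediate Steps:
v(O, u) = 1 - 3*O
((4 + 6)*(v(4, -1) + 2))*(13 - 3) = ((4 + 6)*((1 - 3*4) + 2))*(13 - 3) = (10*((1 - 12) + 2))*10 = (10*(-11 + 2))*10 = (10*(-9))*10 = -90*10 = -900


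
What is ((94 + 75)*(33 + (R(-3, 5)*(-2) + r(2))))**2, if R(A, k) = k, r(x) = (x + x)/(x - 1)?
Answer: 20820969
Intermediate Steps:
r(x) = 2*x/(-1 + x) (r(x) = (2*x)/(-1 + x) = 2*x/(-1 + x))
((94 + 75)*(33 + (R(-3, 5)*(-2) + r(2))))**2 = ((94 + 75)*(33 + (5*(-2) + 2*2/(-1 + 2))))**2 = (169*(33 + (-10 + 2*2/1)))**2 = (169*(33 + (-10 + 2*2*1)))**2 = (169*(33 + (-10 + 4)))**2 = (169*(33 - 6))**2 = (169*27)**2 = 4563**2 = 20820969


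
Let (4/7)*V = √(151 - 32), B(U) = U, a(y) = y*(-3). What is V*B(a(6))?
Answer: -63*√119/2 ≈ -343.62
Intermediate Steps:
a(y) = -3*y
V = 7*√119/4 (V = 7*√(151 - 32)/4 = 7*√119/4 ≈ 19.090)
V*B(a(6)) = (7*√119/4)*(-3*6) = (7*√119/4)*(-18) = -63*√119/2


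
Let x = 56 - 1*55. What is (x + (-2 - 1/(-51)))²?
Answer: 2500/2601 ≈ 0.96117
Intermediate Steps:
x = 1 (x = 56 - 55 = 1)
(x + (-2 - 1/(-51)))² = (1 + (-2 - 1/(-51)))² = (1 + (-2 - 1*(-1/51)))² = (1 + (-2 + 1/51))² = (1 - 101/51)² = (-50/51)² = 2500/2601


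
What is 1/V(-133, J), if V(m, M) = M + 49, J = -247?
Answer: -1/198 ≈ -0.0050505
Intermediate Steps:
V(m, M) = 49 + M
1/V(-133, J) = 1/(49 - 247) = 1/(-198) = -1/198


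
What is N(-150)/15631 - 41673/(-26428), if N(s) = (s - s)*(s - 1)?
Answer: 41673/26428 ≈ 1.5769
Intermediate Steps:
N(s) = 0 (N(s) = 0*(-1 + s) = 0)
N(-150)/15631 - 41673/(-26428) = 0/15631 - 41673/(-26428) = 0*(1/15631) - 41673*(-1/26428) = 0 + 41673/26428 = 41673/26428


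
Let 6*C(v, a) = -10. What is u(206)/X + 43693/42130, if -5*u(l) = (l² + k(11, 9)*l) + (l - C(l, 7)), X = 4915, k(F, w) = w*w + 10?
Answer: -907554709/621206850 ≈ -1.4610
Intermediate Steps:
C(v, a) = -5/3 (C(v, a) = (⅙)*(-10) = -5/3)
k(F, w) = 10 + w² (k(F, w) = w² + 10 = 10 + w²)
u(l) = -⅓ - 92*l/5 - l²/5 (u(l) = -((l² + (10 + 9²)*l) + (l - 1*(-5/3)))/5 = -((l² + (10 + 81)*l) + (l + 5/3))/5 = -((l² + 91*l) + (5/3 + l))/5 = -(5/3 + l² + 92*l)/5 = -⅓ - 92*l/5 - l²/5)
u(206)/X + 43693/42130 = (-⅓ - 92/5*206 - ⅕*206²)/4915 + 43693/42130 = (-⅓ - 18952/5 - ⅕*42436)*(1/4915) + 43693*(1/42130) = (-⅓ - 18952/5 - 42436/5)*(1/4915) + 43693/42130 = -184169/15*1/4915 + 43693/42130 = -184169/73725 + 43693/42130 = -907554709/621206850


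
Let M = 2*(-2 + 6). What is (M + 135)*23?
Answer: 3289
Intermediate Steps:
M = 8 (M = 2*4 = 8)
(M + 135)*23 = (8 + 135)*23 = 143*23 = 3289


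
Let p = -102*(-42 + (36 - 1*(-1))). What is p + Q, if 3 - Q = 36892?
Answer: -36379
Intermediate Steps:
Q = -36889 (Q = 3 - 1*36892 = 3 - 36892 = -36889)
p = 510 (p = -102*(-42 + (36 + 1)) = -102*(-42 + 37) = -102*(-5) = 510)
p + Q = 510 - 36889 = -36379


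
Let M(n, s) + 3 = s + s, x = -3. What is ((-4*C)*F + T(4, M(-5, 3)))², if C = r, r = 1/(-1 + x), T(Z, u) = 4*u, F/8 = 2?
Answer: 784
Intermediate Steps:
F = 16 (F = 8*2 = 16)
M(n, s) = -3 + 2*s (M(n, s) = -3 + (s + s) = -3 + 2*s)
r = -¼ (r = 1/(-1 - 3) = 1/(-4) = -¼ ≈ -0.25000)
C = -¼ ≈ -0.25000
((-4*C)*F + T(4, M(-5, 3)))² = (-4*(-¼)*16 + 4*(-3 + 2*3))² = (1*16 + 4*(-3 + 6))² = (16 + 4*3)² = (16 + 12)² = 28² = 784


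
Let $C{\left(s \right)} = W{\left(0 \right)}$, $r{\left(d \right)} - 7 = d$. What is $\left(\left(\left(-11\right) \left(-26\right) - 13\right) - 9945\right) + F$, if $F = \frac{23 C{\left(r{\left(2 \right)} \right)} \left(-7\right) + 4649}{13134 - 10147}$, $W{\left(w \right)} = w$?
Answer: $- \frac{28885615}{2987} \approx -9670.4$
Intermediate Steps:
$r{\left(d \right)} = 7 + d$
$C{\left(s \right)} = 0$
$F = \frac{4649}{2987}$ ($F = \frac{23 \cdot 0 \left(-7\right) + 4649}{13134 - 10147} = \frac{0 \left(-7\right) + 4649}{2987} = \left(0 + 4649\right) \frac{1}{2987} = 4649 \cdot \frac{1}{2987} = \frac{4649}{2987} \approx 1.5564$)
$\left(\left(\left(-11\right) \left(-26\right) - 13\right) - 9945\right) + F = \left(\left(\left(-11\right) \left(-26\right) - 13\right) - 9945\right) + \frac{4649}{2987} = \left(\left(286 - 13\right) - 9945\right) + \frac{4649}{2987} = \left(273 - 9945\right) + \frac{4649}{2987} = -9672 + \frac{4649}{2987} = - \frac{28885615}{2987}$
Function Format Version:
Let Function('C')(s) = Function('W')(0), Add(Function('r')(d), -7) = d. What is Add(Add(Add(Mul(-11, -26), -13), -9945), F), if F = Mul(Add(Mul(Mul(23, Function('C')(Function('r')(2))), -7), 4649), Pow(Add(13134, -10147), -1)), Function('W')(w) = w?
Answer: Rational(-28885615, 2987) ≈ -9670.4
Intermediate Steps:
Function('r')(d) = Add(7, d)
Function('C')(s) = 0
F = Rational(4649, 2987) (F = Mul(Add(Mul(Mul(23, 0), -7), 4649), Pow(Add(13134, -10147), -1)) = Mul(Add(Mul(0, -7), 4649), Pow(2987, -1)) = Mul(Add(0, 4649), Rational(1, 2987)) = Mul(4649, Rational(1, 2987)) = Rational(4649, 2987) ≈ 1.5564)
Add(Add(Add(Mul(-11, -26), -13), -9945), F) = Add(Add(Add(Mul(-11, -26), -13), -9945), Rational(4649, 2987)) = Add(Add(Add(286, -13), -9945), Rational(4649, 2987)) = Add(Add(273, -9945), Rational(4649, 2987)) = Add(-9672, Rational(4649, 2987)) = Rational(-28885615, 2987)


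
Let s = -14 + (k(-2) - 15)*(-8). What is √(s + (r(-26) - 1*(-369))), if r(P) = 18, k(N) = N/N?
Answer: √485 ≈ 22.023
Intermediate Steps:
k(N) = 1
s = 98 (s = -14 + (1 - 15)*(-8) = -14 - 14*(-8) = -14 + 112 = 98)
√(s + (r(-26) - 1*(-369))) = √(98 + (18 - 1*(-369))) = √(98 + (18 + 369)) = √(98 + 387) = √485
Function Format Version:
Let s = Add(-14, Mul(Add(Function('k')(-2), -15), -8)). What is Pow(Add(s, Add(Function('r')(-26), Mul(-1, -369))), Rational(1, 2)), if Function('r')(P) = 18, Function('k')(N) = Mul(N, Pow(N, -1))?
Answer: Pow(485, Rational(1, 2)) ≈ 22.023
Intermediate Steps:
Function('k')(N) = 1
s = 98 (s = Add(-14, Mul(Add(1, -15), -8)) = Add(-14, Mul(-14, -8)) = Add(-14, 112) = 98)
Pow(Add(s, Add(Function('r')(-26), Mul(-1, -369))), Rational(1, 2)) = Pow(Add(98, Add(18, Mul(-1, -369))), Rational(1, 2)) = Pow(Add(98, Add(18, 369)), Rational(1, 2)) = Pow(Add(98, 387), Rational(1, 2)) = Pow(485, Rational(1, 2))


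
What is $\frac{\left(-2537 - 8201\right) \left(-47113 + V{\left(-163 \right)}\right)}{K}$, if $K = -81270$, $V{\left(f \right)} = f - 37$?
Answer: $- \frac{4032119}{645} \approx -6251.3$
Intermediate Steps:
$V{\left(f \right)} = -37 + f$
$\frac{\left(-2537 - 8201\right) \left(-47113 + V{\left(-163 \right)}\right)}{K} = \frac{\left(-2537 - 8201\right) \left(-47113 - 200\right)}{-81270} = - 10738 \left(-47113 - 200\right) \left(- \frac{1}{81270}\right) = \left(-10738\right) \left(-47313\right) \left(- \frac{1}{81270}\right) = 508046994 \left(- \frac{1}{81270}\right) = - \frac{4032119}{645}$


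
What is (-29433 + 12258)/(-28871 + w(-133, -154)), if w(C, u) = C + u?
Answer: 17175/29158 ≈ 0.58903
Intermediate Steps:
(-29433 + 12258)/(-28871 + w(-133, -154)) = (-29433 + 12258)/(-28871 + (-133 - 154)) = -17175/(-28871 - 287) = -17175/(-29158) = -17175*(-1/29158) = 17175/29158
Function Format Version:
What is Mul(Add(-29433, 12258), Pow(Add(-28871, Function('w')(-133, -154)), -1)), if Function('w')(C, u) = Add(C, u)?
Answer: Rational(17175, 29158) ≈ 0.58903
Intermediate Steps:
Mul(Add(-29433, 12258), Pow(Add(-28871, Function('w')(-133, -154)), -1)) = Mul(Add(-29433, 12258), Pow(Add(-28871, Add(-133, -154)), -1)) = Mul(-17175, Pow(Add(-28871, -287), -1)) = Mul(-17175, Pow(-29158, -1)) = Mul(-17175, Rational(-1, 29158)) = Rational(17175, 29158)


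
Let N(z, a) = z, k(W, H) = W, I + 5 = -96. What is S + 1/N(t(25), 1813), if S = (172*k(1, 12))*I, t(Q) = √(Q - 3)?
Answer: -17372 + √22/22 ≈ -17372.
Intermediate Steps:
I = -101 (I = -5 - 96 = -101)
t(Q) = √(-3 + Q)
S = -17372 (S = (172*1)*(-101) = 172*(-101) = -17372)
S + 1/N(t(25), 1813) = -17372 + 1/(√(-3 + 25)) = -17372 + 1/(√22) = -17372 + √22/22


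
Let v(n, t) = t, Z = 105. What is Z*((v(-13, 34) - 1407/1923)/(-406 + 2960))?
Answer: 2239125/1637114 ≈ 1.3677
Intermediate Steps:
Z*((v(-13, 34) - 1407/1923)/(-406 + 2960)) = 105*((34 - 1407/1923)/(-406 + 2960)) = 105*((34 - 1407*1/1923)/2554) = 105*((34 - 469/641)*(1/2554)) = 105*((21325/641)*(1/2554)) = 105*(21325/1637114) = 2239125/1637114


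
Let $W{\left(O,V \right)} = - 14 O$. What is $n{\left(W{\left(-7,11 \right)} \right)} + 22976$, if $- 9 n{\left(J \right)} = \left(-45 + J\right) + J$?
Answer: $\frac{206633}{9} \approx 22959.0$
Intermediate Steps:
$n{\left(J \right)} = 5 - \frac{2 J}{9}$ ($n{\left(J \right)} = - \frac{\left(-45 + J\right) + J}{9} = - \frac{-45 + 2 J}{9} = 5 - \frac{2 J}{9}$)
$n{\left(W{\left(-7,11 \right)} \right)} + 22976 = \left(5 - \frac{2 \left(\left(-14\right) \left(-7\right)\right)}{9}\right) + 22976 = \left(5 - \frac{196}{9}\right) + 22976 = - \frac{151}{9} + 22976 = \frac{206633}{9}$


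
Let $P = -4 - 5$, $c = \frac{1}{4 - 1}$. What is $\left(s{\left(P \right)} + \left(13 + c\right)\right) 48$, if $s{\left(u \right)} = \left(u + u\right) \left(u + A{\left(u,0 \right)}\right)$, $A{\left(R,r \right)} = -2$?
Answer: $10144$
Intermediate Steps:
$c = \frac{1}{3} \approx 0.33333$
$P = -9$
$s{\left(u \right)} = 2 u \left(-2 + u\right)$ ($s{\left(u \right)} = \left(u + u\right) \left(u - 2\right) = 2 u \left(-2 + u\right)$)
$\left(s{\left(P \right)} + \left(13 + c\right)\right) 48 = \left(2 \left(-9\right) \left(-2 - 9\right) + \left(13 + \frac{1}{3}\right)\right) 48 = \left(2 \left(-9\right) \left(-11\right) + \frac{40}{3}\right) 48 = \left(198 + \frac{40}{3}\right) 48 = \frac{634}{3} \cdot 48 = 10144$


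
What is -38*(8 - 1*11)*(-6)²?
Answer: 4104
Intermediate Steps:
-38*(8 - 1*11)*(-6)² = -38*(8 - 11)*36 = -38*(-3)*36 = 114*36 = 4104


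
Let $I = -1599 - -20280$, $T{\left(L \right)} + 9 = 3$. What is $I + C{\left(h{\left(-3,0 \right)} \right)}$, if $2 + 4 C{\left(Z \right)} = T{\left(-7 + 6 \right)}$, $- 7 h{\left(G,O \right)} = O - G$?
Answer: $18679$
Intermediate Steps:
$T{\left(L \right)} = -6$ ($T{\left(L \right)} = -9 + 3 = -6$)
$h{\left(G,O \right)} = - \frac{O}{7} + \frac{G}{7}$ ($h{\left(G,O \right)} = - \frac{O - G}{7} = - \frac{O}{7} + \frac{G}{7}$)
$C{\left(Z \right)} = -2$ ($C{\left(Z \right)} = - \frac{1}{2} + \frac{1}{4} \left(-6\right) = - \frac{1}{2} - \frac{3}{2} = -2$)
$I = 18681$ ($I = -1599 + 20280 = 18681$)
$I + C{\left(h{\left(-3,0 \right)} \right)} = 18681 - 2 = 18679$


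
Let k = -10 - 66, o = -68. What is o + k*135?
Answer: -10328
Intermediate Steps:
k = -76
o + k*135 = -68 - 76*135 = -68 - 10260 = -10328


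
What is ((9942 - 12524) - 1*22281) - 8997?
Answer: -33860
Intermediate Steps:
((9942 - 12524) - 1*22281) - 8997 = (-2582 - 22281) - 8997 = -24863 - 8997 = -33860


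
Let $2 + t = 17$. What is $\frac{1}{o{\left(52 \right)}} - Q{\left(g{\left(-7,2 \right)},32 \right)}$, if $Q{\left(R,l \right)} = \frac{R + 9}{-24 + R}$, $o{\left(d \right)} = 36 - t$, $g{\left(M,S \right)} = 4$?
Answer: $\frac{293}{420} \approx 0.69762$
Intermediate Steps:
$t = 15$ ($t = -2 + 17 = 15$)
$o{\left(d \right)} = 21$ ($o{\left(d \right)} = 36 - 15 = 21$)
$Q{\left(R,l \right)} = \frac{9 + R}{-24 + R}$
$\frac{1}{o{\left(52 \right)}} - Q{\left(g{\left(-7,2 \right)},32 \right)} = \frac{1}{21} - \frac{9 + 4}{-24 + 4} = \frac{1}{21} - \frac{1}{-20} \cdot 13 = \frac{1}{21} - \left(- \frac{1}{20}\right) 13 = \frac{1}{21} - - \frac{13}{20} = \frac{1}{21} + \frac{13}{20} = \frac{293}{420}$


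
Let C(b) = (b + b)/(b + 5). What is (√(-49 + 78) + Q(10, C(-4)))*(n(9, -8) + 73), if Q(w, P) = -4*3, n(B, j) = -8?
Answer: -780 + 65*√29 ≈ -429.96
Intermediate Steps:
C(b) = 2*b/(5 + b) (C(b) = (2*b)/(5 + b) = 2*b/(5 + b))
Q(w, P) = -12
(√(-49 + 78) + Q(10, C(-4)))*(n(9, -8) + 73) = (√(-49 + 78) - 12)*(-8 + 73) = (√29 - 12)*65 = (-12 + √29)*65 = -780 + 65*√29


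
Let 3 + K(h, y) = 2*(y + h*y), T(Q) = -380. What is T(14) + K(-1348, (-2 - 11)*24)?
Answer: 840145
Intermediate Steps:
K(h, y) = -3 + 2*y + 2*h*y (K(h, y) = -3 + 2*(y + h*y) = -3 + (2*y + 2*h*y) = -3 + 2*y + 2*h*y)
T(14) + K(-1348, (-2 - 11)*24) = -380 + (-3 + 2*((-2 - 11)*24) + 2*(-1348)*((-2 - 11)*24)) = -380 + (-3 + 2*(-13*24) + 2*(-1348)*(-13*24)) = -380 + (-3 + 2*(-312) + 2*(-1348)*(-312)) = -380 + (-3 - 624 + 841152) = -380 + 840525 = 840145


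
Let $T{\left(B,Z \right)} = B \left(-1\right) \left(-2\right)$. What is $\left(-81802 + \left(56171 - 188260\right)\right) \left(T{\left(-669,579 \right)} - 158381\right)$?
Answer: $34162456629$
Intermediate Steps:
$T{\left(B,Z \right)} = 2 B$ ($T{\left(B,Z \right)} = - B \left(-2\right) = 2 B$)
$\left(-81802 + \left(56171 - 188260\right)\right) \left(T{\left(-669,579 \right)} - 158381\right) = \left(-81802 + \left(56171 - 188260\right)\right) \left(2 \left(-669\right) - 158381\right) = \left(-81802 + \left(56171 - 188260\right)\right) \left(-1338 - 158381\right) = \left(-81802 - 132089\right) \left(-159719\right) = \left(-213891\right) \left(-159719\right) = 34162456629$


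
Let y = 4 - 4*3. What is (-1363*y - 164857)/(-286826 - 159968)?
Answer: 153953/446794 ≈ 0.34457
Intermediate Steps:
y = -8 (y = 4 - 12 = -8)
(-1363*y - 164857)/(-286826 - 159968) = (-1363*(-8) - 164857)/(-286826 - 159968) = (10904 - 164857)/(-446794) = -153953*(-1/446794) = 153953/446794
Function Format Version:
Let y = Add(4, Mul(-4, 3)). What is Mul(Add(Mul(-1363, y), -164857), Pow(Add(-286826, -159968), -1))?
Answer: Rational(153953, 446794) ≈ 0.34457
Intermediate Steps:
y = -8 (y = Add(4, -12) = -8)
Mul(Add(Mul(-1363, y), -164857), Pow(Add(-286826, -159968), -1)) = Mul(Add(Mul(-1363, -8), -164857), Pow(Add(-286826, -159968), -1)) = Mul(Add(10904, -164857), Pow(-446794, -1)) = Mul(-153953, Rational(-1, 446794)) = Rational(153953, 446794)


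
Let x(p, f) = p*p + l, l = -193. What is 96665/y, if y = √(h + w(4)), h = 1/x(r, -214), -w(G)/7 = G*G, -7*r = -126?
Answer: -96665*I*√1921901/14671 ≈ -9134.3*I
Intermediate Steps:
r = 18 (r = -⅐*(-126) = 18)
x(p, f) = -193 + p² (x(p, f) = p*p - 193 = p² - 193 = -193 + p²)
w(G) = -7*G² (w(G) = -7*G*G = -7*G²)
h = 1/131 (h = 1/(-193 + 18²) = 1/(-193 + 324) = 1/131 ≈ 0.0076336)
y = I*√1921901/131 (y = √(1/131 - 7*4²) = √(1/131 - 7*16) = √(1/131 - 112) = √(-14671/131) = I*√1921901/131 ≈ 10.583*I)
96665/y = 96665/((I*√1921901/131)) = 96665*(-I*√1921901/14671) = -96665*I*√1921901/14671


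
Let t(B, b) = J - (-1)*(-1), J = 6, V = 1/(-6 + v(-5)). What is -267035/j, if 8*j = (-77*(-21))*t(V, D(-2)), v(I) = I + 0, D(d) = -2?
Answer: -427256/1617 ≈ -264.23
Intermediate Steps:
v(I) = I
V = -1/11 (V = 1/(-6 - 5) = 1/(-11) = -1/11 ≈ -0.090909)
t(B, b) = 5 (t(B, b) = 6 - (-1)*(-1) = 6 - 1*1 = 6 - 1 = 5)
j = 8085/8 (j = (-77*(-21)*5)/8 = (1617*5)/8 = (⅛)*8085 = 8085/8 ≈ 1010.6)
-267035/j = -267035/8085/8 = -267035*8/8085 = -427256/1617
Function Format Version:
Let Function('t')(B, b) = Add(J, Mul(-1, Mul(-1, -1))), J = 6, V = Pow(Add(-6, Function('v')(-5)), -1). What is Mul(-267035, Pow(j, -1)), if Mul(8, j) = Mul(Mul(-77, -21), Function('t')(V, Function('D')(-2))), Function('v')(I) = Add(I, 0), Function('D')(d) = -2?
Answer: Rational(-427256, 1617) ≈ -264.23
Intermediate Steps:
Function('v')(I) = I
V = Rational(-1, 11) (V = Pow(Add(-6, -5), -1) = Pow(-11, -1) = Rational(-1, 11) ≈ -0.090909)
Function('t')(B, b) = 5 (Function('t')(B, b) = Add(6, Mul(-1, Mul(-1, -1))) = Add(6, Mul(-1, 1)) = Add(6, -1) = 5)
j = Rational(8085, 8) (j = Mul(Rational(1, 8), Mul(Mul(-77, -21), 5)) = Mul(Rational(1, 8), Mul(1617, 5)) = Mul(Rational(1, 8), 8085) = Rational(8085, 8) ≈ 1010.6)
Mul(-267035, Pow(j, -1)) = Mul(-267035, Pow(Rational(8085, 8), -1)) = Mul(-267035, Rational(8, 8085)) = Rational(-427256, 1617)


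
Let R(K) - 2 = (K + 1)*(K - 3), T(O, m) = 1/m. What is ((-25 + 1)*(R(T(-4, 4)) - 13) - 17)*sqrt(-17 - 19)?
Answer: 1977*I ≈ 1977.0*I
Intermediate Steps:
R(K) = 2 + (1 + K)*(-3 + K) (R(K) = 2 + (K + 1)*(K - 3) = 2 + (1 + K)*(-3 + K))
((-25 + 1)*(R(T(-4, 4)) - 13) - 17)*sqrt(-17 - 19) = ((-25 + 1)*((-1 + (1/4)**2 - 2/4) - 13) - 17)*sqrt(-17 - 19) = (-24*((-1 + (1/4)**2 - 2*1/4) - 13) - 17)*sqrt(-36) = (-24*((-1 + 1/16 - 1/2) - 13) - 17)*(6*I) = (-24*(-23/16 - 13) - 17)*(6*I) = (-24*(-231/16) - 17)*(6*I) = (693/2 - 17)*(6*I) = 659*(6*I)/2 = 1977*I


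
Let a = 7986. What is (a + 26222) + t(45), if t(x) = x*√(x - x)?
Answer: 34208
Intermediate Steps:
t(x) = 0 (t(x) = x*√0 = x*0 = 0)
(a + 26222) + t(45) = (7986 + 26222) + 0 = 34208 + 0 = 34208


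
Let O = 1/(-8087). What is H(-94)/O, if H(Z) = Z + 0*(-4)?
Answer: 760178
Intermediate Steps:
O = -1/8087 ≈ -0.00012366
H(Z) = Z (H(Z) = Z + 0 = Z)
H(-94)/O = -94/(-1/8087) = -94*(-8087) = 760178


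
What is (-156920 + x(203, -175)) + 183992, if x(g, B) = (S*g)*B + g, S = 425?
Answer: -15070850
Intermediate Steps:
x(g, B) = g + 425*B*g (x(g, B) = (425*g)*B + g = 425*B*g + g = g + 425*B*g)
(-156920 + x(203, -175)) + 183992 = (-156920 + 203*(1 + 425*(-175))) + 183992 = (-156920 + 203*(1 - 74375)) + 183992 = (-156920 + 203*(-74374)) + 183992 = (-156920 - 15097922) + 183992 = -15254842 + 183992 = -15070850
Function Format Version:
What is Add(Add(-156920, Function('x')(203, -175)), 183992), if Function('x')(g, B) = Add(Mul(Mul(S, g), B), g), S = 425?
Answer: -15070850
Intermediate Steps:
Function('x')(g, B) = Add(g, Mul(425, B, g)) (Function('x')(g, B) = Add(Mul(Mul(425, g), B), g) = Add(Mul(425, B, g), g) = Add(g, Mul(425, B, g)))
Add(Add(-156920, Function('x')(203, -175)), 183992) = Add(Add(-156920, Mul(203, Add(1, Mul(425, -175)))), 183992) = Add(Add(-156920, Mul(203, Add(1, -74375))), 183992) = Add(Add(-156920, Mul(203, -74374)), 183992) = Add(Add(-156920, -15097922), 183992) = Add(-15254842, 183992) = -15070850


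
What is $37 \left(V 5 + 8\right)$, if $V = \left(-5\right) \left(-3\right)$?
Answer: $3071$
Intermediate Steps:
$V = 15$
$37 \left(V 5 + 8\right) = 37 \left(15 \cdot 5 + 8\right) = 37 \left(75 + 8\right) = 37 \cdot 83 = 3071$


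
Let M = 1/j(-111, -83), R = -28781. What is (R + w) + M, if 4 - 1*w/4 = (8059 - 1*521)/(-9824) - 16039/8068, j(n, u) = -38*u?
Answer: -112314002117537/3906033452 ≈ -28754.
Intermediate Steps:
w = 66927981/2476876 (w = 16 - 4*((8059 - 1*521)/(-9824) - 16039/8068) = 16 - 4*((8059 - 521)*(-1/9824) - 16039*1/8068) = 16 - 4*(7538*(-1/9824) - 16039/8068) = 16 - 4*(-3769/4912 - 16039/8068) = 16 - 4*(-27297965/9907504) = 16 + 27297965/2476876 = 66927981/2476876 ≈ 27.021)
M = 1/3154 (M = 1/(-38*(-83)) = 1/3154 ≈ 0.00031706)
(R + w) + M = (-28781 + 66927981/2476876) + 1/3154 = -71220040175/2476876 + 1/3154 = -112314002117537/3906033452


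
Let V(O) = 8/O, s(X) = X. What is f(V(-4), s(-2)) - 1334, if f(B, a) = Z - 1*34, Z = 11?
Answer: -1357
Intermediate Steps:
f(B, a) = -23 (f(B, a) = 11 - 1*34 = 11 - 34 = -23)
f(V(-4), s(-2)) - 1334 = -23 - 1334 = -1357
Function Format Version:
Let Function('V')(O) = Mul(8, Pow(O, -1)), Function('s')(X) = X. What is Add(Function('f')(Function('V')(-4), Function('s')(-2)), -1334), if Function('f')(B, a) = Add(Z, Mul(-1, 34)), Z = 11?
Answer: -1357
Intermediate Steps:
Function('f')(B, a) = -23 (Function('f')(B, a) = Add(11, Mul(-1, 34)) = Add(11, -34) = -23)
Add(Function('f')(Function('V')(-4), Function('s')(-2)), -1334) = Add(-23, -1334) = -1357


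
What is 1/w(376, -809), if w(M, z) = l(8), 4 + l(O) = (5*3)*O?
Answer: 1/116 ≈ 0.0086207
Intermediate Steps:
l(O) = -4 + 15*O (l(O) = -4 + (5*3)*O = -4 + 15*O)
w(M, z) = 116 (w(M, z) = -4 + 15*8 = -4 + 120 = 116)
1/w(376, -809) = 1/116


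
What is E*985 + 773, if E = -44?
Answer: -42567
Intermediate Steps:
E*985 + 773 = -44*985 + 773 = -43340 + 773 = -42567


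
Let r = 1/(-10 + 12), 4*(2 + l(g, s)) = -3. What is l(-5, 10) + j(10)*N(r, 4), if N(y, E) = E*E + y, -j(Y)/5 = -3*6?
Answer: 5929/4 ≈ 1482.3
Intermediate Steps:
j(Y) = 90 (j(Y) = -(-15)*6 = -5*(-18) = 90)
l(g, s) = -11/4 (l(g, s) = -2 + (¼)*(-3) = -2 - ¾ = -11/4)
r = ½ (r = 1/2 = ½ ≈ 0.50000)
N(y, E) = y + E² (N(y, E) = E² + y = y + E²)
l(-5, 10) + j(10)*N(r, 4) = -11/4 + 90*(½ + 4²) = -11/4 + 90*(½ + 16) = -11/4 + 90*(33/2) = -11/4 + 1485 = 5929/4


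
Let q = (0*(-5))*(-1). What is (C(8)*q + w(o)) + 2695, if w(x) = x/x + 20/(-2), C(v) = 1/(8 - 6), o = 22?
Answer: 2686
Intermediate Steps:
C(v) = ½ (C(v) = 1/2 = ½)
q = 0 (q = 0*(-1) = 0)
w(x) = -9 (w(x) = 1 + 20*(-½) = 1 - 10 = -9)
(C(8)*q + w(o)) + 2695 = ((½)*0 - 9) + 2695 = (0 - 9) + 2695 = -9 + 2695 = 2686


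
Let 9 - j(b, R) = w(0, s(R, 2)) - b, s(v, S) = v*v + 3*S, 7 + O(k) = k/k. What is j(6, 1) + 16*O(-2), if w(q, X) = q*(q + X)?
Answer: -81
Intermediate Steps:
O(k) = -6 (O(k) = -7 + k/k = -7 + 1 = -6)
s(v, S) = v**2 + 3*S
w(q, X) = q*(X + q)
j(b, R) = 9 + b (j(b, R) = 9 - (0*((R**2 + 3*2) + 0) - b) = 9 - (0*((R**2 + 6) + 0) - b) = 9 - (0*((6 + R**2) + 0) - b) = 9 - (0*(6 + R**2) - b) = 9 - (0 - b) = 9 - (-1)*b = 9 + b)
j(6, 1) + 16*O(-2) = (9 + 6) + 16*(-6) = 15 - 96 = -81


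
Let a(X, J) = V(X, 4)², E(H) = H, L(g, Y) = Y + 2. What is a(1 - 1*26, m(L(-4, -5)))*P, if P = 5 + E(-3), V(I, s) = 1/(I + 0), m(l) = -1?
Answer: 2/625 ≈ 0.0032000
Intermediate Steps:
L(g, Y) = 2 + Y
V(I, s) = 1/I
a(X, J) = X⁻² (a(X, J) = (1/X)² = X⁻²)
P = 2 (P = 5 - 3 = 2)
a(1 - 1*26, m(L(-4, -5)))*P = 2/(1 - 1*26)² = 2/(1 - 26)² = 2/(-25)² = (1/625)*2 = 2/625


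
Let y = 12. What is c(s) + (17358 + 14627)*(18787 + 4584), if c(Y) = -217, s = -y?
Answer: 747521218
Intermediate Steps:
s = -12 (s = -1*12 = -12)
c(s) + (17358 + 14627)*(18787 + 4584) = -217 + (17358 + 14627)*(18787 + 4584) = -217 + 31985*23371 = -217 + 747521435 = 747521218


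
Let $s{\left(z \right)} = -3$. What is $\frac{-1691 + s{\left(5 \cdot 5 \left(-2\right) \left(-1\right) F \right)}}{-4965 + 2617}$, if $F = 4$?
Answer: $\frac{847}{1174} \approx 0.72147$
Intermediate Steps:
$\frac{-1691 + s{\left(5 \cdot 5 \left(-2\right) \left(-1\right) F \right)}}{-4965 + 2617} = \frac{-1691 - 3}{-4965 + 2617} = - \frac{1694}{-2348} = \left(-1694\right) \left(- \frac{1}{2348}\right) = \frac{847}{1174}$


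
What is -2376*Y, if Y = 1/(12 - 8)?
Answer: -594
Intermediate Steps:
Y = 1/4 ≈ 0.25000
-2376*Y = -2376*1/4 = -594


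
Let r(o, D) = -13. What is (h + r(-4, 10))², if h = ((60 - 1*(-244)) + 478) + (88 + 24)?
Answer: 776161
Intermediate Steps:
h = 894 (h = ((60 + 244) + 478) + 112 = (304 + 478) + 112 = 782 + 112 = 894)
(h + r(-4, 10))² = (894 - 13)² = 881² = 776161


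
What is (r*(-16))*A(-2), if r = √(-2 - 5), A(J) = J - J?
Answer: 0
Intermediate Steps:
A(J) = 0
r = I*√7 (r = √(-7) = I*√7 ≈ 2.6458*I)
(r*(-16))*A(-2) = ((I*√7)*(-16))*0 = -16*I*√7*0 = 0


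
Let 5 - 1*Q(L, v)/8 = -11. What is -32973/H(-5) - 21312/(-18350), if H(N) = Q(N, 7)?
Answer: -301163307/1174400 ≈ -256.44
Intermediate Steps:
Q(L, v) = 128 (Q(L, v) = 40 - 8*(-11) = 40 + 88 = 128)
H(N) = 128
-32973/H(-5) - 21312/(-18350) = -32973/128 - 21312/(-18350) = -32973*1/128 - 21312*(-1/18350) = -32973/128 + 10656/9175 = -301163307/1174400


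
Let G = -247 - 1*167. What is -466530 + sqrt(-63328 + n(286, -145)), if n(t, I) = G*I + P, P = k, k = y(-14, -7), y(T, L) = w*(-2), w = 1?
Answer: -466530 + 10*I*sqrt(33) ≈ -4.6653e+5 + 57.446*I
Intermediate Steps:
y(T, L) = -2 (y(T, L) = 1*(-2) = -2)
k = -2
P = -2
G = -414 (G = -247 - 167 = -414)
n(t, I) = -2 - 414*I (n(t, I) = -414*I - 2 = -2 - 414*I)
-466530 + sqrt(-63328 + n(286, -145)) = -466530 + sqrt(-63328 + (-2 - 414*(-145))) = -466530 + sqrt(-63328 + (-2 + 60030)) = -466530 + sqrt(-63328 + 60028) = -466530 + sqrt(-3300) = -466530 + 10*I*sqrt(33)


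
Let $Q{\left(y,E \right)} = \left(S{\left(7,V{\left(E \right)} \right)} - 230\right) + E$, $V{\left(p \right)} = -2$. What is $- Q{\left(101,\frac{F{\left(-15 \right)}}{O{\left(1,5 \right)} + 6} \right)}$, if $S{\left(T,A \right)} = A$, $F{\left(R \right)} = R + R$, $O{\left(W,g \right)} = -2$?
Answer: $\frac{479}{2} \approx 239.5$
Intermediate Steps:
$F{\left(R \right)} = 2 R$
$Q{\left(y,E \right)} = -232 + E$ ($Q{\left(y,E \right)} = \left(-2 - 230\right) + E = -232 + E$)
$- Q{\left(101,\frac{F{\left(-15 \right)}}{O{\left(1,5 \right)} + 6} \right)} = - (-232 + \frac{2 \left(-15\right)}{-2 + 6}) = - (-232 + \frac{1}{4} \left(-30\right)) = - (-232 - \frac{15}{2}) = \left(-1\right) \left(- \frac{479}{2}\right) = \frac{479}{2}$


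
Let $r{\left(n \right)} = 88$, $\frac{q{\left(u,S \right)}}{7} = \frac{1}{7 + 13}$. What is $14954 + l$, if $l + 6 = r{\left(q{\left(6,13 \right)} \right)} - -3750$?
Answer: $18786$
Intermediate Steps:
$q{\left(u,S \right)} = \frac{7}{20}$ ($q{\left(u,S \right)} = \frac{7}{7 + 13} = \frac{7}{20}$)
$l = 3832$ ($l = -6 + \left(88 - -3750\right) = -6 + \left(88 + 3750\right) = -6 + 3838 = 3832$)
$14954 + l = 14954 + 3832 = 18786$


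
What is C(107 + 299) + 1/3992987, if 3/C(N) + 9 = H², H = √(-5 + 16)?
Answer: 11978963/7985974 ≈ 1.5000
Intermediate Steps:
H = √11 ≈ 3.3166
C(N) = 3/2 (C(N) = 3/(-9 + (√11)²) = 3/(-9 + 11) = 3/2)
C(107 + 299) + 1/3992987 = 3/2 + 1/3992987 = 11978963/7985974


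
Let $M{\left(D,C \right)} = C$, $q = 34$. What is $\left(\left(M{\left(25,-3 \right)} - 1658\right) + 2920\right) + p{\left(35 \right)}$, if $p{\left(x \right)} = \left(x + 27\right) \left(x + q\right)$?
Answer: $5537$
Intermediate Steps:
$p{\left(x \right)} = \left(27 + x\right) \left(34 + x\right)$ ($p{\left(x \right)} = \left(x + 27\right) \left(x + 34\right) = \left(27 + x\right) \left(34 + x\right)$)
$\left(\left(M{\left(25,-3 \right)} - 1658\right) + 2920\right) + p{\left(35 \right)} = \left(\left(-3 - 1658\right) + 2920\right) + \left(918 + 35^{2} + 61 \cdot 35\right) = \left(\left(-3 - 1658\right) + 2920\right) + \left(918 + 1225 + 2135\right) = \left(-1661 + 2920\right) + 4278 = 1259 + 4278 = 5537$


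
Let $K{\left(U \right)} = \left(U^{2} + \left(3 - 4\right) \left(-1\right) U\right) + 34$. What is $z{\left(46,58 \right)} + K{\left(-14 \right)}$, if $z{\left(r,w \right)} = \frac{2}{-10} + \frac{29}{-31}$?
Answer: $\frac{33304}{155} \approx 214.86$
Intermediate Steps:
$z{\left(r,w \right)} = - \frac{176}{155}$ ($z{\left(r,w \right)} = 2 \left(- \frac{1}{10}\right) + 29 \left(- \frac{1}{31}\right) = - \frac{1}{5} - \frac{29}{31} = - \frac{176}{155}$)
$K{\left(U \right)} = 34 + U + U^{2}$ ($K{\left(U \right)} = \left(U^{2} + \left(-1\right) \left(-1\right) U\right) + 34 = \left(U^{2} + 1 U\right) + 34 = \left(U^{2} + U\right) + 34 = \left(U + U^{2}\right) + 34 = 34 + U + U^{2}$)
$z{\left(46,58 \right)} + K{\left(-14 \right)} = - \frac{176}{155} + \left(34 - 14 + \left(-14\right)^{2}\right) = - \frac{176}{155} + \left(34 - 14 + 196\right) = - \frac{176}{155} + 216 = \frac{33304}{155}$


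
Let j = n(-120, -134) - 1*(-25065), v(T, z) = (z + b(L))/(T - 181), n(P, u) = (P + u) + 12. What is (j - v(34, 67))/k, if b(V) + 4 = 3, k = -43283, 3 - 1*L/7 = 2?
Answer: -1216349/2120867 ≈ -0.57351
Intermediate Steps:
L = 7 (L = 21 - 7*2 = 21 - 14 = 7)
b(V) = -1 (b(V) = -4 + 3 = -1)
n(P, u) = 12 + P + u
v(T, z) = (-1 + z)/(-181 + T) (v(T, z) = (z - 1)/(T - 181) = (-1 + z)/(-181 + T))
j = 24823 (j = (12 - 120 - 134) - 1*(-25065) = -242 + 25065 = 24823)
(j - v(34, 67))/k = (24823 - (-1 + 67)/(-181 + 34))/(-43283) = (24823 - 66/(-147))*(-1/43283) = (24823 - (-1)*66/147)*(-1/43283) = (24823 - 1*(-22/49))*(-1/43283) = (24823 + 22/49)*(-1/43283) = (1216349/49)*(-1/43283) = -1216349/2120867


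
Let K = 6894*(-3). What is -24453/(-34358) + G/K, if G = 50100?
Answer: -202599809/118432026 ≈ -1.7107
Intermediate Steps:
K = -20682
-24453/(-34358) + G/K = -24453/(-34358) + 50100/(-20682) = -24453*(-1/34358) + 50100*(-1/20682) = 24453/34358 - 8350/3447 = -202599809/118432026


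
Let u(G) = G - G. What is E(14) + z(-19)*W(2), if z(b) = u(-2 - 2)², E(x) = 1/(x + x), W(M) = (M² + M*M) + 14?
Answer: 1/28 ≈ 0.035714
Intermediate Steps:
W(M) = 14 + 2*M² (W(M) = (M² + M²) + 14 = 2*M² + 14 = 14 + 2*M²)
E(x) = 1/(2*x)
u(G) = 0
z(b) = 0 (z(b) = 0² = 0)
E(14) + z(-19)*W(2) = (½)/14 + 0*(14 + 2*2²) = (½)*(1/14) + 0*(14 + 2*4) = 1/28 + 0*(14 + 8) = 1/28 + 0*22 = 1/28 + 0 = 1/28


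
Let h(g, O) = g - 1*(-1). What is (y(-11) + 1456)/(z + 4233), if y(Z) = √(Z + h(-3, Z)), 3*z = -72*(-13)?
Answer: 1456/4545 + I*√13/4545 ≈ 0.32035 + 0.0007933*I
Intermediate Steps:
h(g, O) = 1 + g (h(g, O) = g + 1 = 1 + g)
z = 312 (z = (-72*(-13))/3 = (⅓)*936 = 312)
y(Z) = √(-2 + Z) (y(Z) = √(Z + (1 - 3)) = √(Z - 2) = √(-2 + Z))
(y(-11) + 1456)/(z + 4233) = (√(-2 - 11) + 1456)/(312 + 4233) = (√(-13) + 1456)/4545 = (I*√13 + 1456)*(1/4545) = (1456 + I*√13)*(1/4545) = 1456/4545 + I*√13/4545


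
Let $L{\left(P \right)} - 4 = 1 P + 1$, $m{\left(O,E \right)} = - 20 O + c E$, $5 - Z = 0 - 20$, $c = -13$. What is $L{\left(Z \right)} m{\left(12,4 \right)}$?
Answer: $-8760$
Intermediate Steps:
$Z = 25$ ($Z = 5 - \left(0 - 20\right) = 5 - -20 = 5 + 20 = 25$)
$m{\left(O,E \right)} = - 20 O - 13 E$
$L{\left(P \right)} = 5 + P$ ($L{\left(P \right)} = 4 + \left(1 P + 1\right) = 4 + \left(P + 1\right) = 4 + \left(1 + P\right) = 5 + P$)
$L{\left(Z \right)} m{\left(12,4 \right)} = \left(5 + 25\right) \left(\left(-20\right) 12 - 52\right) = 30 \left(-240 - 52\right) = 30 \left(-292\right) = -8760$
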